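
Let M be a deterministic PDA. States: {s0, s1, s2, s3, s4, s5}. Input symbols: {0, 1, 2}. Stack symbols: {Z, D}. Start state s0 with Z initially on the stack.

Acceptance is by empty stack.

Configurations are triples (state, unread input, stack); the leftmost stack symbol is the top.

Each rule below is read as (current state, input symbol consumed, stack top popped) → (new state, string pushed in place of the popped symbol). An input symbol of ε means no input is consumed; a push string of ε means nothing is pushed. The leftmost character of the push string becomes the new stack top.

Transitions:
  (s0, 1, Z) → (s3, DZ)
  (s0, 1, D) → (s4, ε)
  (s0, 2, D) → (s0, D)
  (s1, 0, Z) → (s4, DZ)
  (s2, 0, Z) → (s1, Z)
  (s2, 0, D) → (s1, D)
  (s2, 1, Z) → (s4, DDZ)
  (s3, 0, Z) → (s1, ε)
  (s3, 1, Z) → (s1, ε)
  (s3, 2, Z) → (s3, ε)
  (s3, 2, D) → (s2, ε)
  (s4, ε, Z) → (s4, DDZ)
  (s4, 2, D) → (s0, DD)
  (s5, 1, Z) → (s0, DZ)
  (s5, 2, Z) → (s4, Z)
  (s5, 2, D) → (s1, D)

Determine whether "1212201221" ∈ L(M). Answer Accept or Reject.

(s0, 1212201221, Z) ⊢ (s3, 212201221, DZ) ⊢ (s2, 12201221, Z) ⊢ (s4, 2201221, DDZ) ⊢ (s0, 201221, DDDZ) ⊢ (s0, 01221, DDDZ)
No transition applies at (s0, 01221, DDDZ); input not fully consumed.

Reject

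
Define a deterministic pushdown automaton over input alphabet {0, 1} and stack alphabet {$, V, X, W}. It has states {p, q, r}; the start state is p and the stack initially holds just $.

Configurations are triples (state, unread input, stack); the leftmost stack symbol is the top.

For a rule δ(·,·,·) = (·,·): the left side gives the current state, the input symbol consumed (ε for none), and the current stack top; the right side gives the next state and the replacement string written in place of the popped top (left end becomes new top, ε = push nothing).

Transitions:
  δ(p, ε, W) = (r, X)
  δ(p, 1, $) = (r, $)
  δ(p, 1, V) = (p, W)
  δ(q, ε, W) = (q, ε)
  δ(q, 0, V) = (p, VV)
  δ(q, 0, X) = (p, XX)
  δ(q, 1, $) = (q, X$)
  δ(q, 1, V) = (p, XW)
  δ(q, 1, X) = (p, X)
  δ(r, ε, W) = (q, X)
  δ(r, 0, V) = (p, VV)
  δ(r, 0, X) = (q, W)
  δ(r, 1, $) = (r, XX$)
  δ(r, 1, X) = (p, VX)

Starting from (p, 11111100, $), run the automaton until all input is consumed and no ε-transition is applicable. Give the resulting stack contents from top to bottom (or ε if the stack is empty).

(p, 11111100, $) ⊢ (r, 1111100, $) ⊢ (r, 111100, XX$) ⊢ (p, 11100, VXX$) ⊢ (p, 1100, WXX$) ⊢ (r, 1100, XXX$) ⊢ (p, 100, VXXX$) ⊢ (p, 00, WXXX$) ⊢ (r, 00, XXXX$) ⊢ (q, 0, WXXX$) ⊢ (q, 0, XXX$) ⊢ (p, ε, XXXX$)
All input consumed in state p with stack XXXX$.

XXXX$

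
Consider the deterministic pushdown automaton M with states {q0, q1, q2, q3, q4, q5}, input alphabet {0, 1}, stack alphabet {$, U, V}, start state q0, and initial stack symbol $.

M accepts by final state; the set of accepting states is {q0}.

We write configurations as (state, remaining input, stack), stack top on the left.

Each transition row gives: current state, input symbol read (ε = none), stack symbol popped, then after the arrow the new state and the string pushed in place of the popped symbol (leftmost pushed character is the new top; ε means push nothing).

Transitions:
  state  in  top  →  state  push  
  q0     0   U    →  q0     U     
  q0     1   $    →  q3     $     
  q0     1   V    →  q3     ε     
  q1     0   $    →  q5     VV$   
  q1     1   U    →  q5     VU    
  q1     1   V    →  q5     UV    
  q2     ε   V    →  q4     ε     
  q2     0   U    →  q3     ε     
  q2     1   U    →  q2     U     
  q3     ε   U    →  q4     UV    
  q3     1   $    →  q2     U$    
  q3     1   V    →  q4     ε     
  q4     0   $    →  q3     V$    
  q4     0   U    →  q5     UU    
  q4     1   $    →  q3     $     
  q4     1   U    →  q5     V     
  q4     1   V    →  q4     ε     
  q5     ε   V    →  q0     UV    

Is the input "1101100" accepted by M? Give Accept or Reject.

Reject

(q0, 1101100, $) ⊢ (q3, 101100, $) ⊢ (q2, 01100, U$) ⊢ (q3, 1100, $) ⊢ (q2, 100, U$) ⊢ (q2, 00, U$) ⊢ (q3, 0, $)
No transition applies at (q3, 0, $); input not fully consumed.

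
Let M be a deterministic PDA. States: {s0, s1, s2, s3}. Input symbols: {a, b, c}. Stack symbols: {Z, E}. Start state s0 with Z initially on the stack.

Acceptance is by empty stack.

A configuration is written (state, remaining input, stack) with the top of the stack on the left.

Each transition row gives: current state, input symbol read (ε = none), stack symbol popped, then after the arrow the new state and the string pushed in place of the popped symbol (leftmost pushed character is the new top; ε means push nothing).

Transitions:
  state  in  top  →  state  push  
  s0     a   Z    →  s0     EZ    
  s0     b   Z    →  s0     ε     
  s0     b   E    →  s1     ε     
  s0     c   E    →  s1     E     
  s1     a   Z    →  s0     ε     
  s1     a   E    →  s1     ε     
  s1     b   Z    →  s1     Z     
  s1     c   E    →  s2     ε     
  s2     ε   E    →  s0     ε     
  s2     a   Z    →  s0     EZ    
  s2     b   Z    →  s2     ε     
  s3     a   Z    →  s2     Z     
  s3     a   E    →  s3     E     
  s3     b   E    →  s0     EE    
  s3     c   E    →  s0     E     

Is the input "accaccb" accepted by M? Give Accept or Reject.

(s0, accaccb, Z)
  read a, top Z: go to s0, push EZ → (s0, ccaccb, EZ)
  read c, top E: go to s1, push E → (s1, caccb, EZ)
  read c, top E: go to s2, push ε → (s2, accb, Z)
  read a, top Z: go to s0, push EZ → (s0, ccb, EZ)
  read c, top E: go to s1, push E → (s1, cb, EZ)
  read c, top E: go to s2, push ε → (s2, b, Z)
  read b, top Z: go to s2, push ε → (s2, ε, ε)
All input consumed and the stack is empty.

Accept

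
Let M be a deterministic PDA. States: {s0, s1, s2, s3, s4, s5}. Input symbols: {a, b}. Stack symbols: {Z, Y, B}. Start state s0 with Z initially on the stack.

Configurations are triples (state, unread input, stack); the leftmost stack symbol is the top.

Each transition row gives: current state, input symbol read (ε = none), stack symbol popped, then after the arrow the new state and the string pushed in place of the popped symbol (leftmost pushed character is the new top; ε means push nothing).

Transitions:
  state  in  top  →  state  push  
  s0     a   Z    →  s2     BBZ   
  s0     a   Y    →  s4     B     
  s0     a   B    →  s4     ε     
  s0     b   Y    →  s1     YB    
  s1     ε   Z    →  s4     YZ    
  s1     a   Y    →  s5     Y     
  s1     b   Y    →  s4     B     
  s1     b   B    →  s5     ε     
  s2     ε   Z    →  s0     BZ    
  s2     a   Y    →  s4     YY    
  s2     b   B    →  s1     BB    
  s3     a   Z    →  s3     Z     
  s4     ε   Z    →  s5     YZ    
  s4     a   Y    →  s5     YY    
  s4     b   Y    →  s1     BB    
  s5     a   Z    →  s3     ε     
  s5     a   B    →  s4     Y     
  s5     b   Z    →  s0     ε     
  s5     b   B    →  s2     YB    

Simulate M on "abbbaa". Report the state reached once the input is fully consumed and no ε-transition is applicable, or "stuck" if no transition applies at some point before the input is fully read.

(s0, abbbaa, Z)
  read a, top Z: go to s2, push BBZ → (s2, bbbaa, BBZ)
  read b, top B: go to s1, push BB → (s1, bbaa, BBBZ)
  read b, top B: go to s5, push ε → (s5, baa, BBZ)
  read b, top B: go to s2, push YB → (s2, aa, YBBZ)
  read a, top Y: go to s4, push YY → (s4, a, YYBBZ)
  read a, top Y: go to s5, push YY → (s5, ε, YYYBBZ)
All input consumed; M is in state s5.

s5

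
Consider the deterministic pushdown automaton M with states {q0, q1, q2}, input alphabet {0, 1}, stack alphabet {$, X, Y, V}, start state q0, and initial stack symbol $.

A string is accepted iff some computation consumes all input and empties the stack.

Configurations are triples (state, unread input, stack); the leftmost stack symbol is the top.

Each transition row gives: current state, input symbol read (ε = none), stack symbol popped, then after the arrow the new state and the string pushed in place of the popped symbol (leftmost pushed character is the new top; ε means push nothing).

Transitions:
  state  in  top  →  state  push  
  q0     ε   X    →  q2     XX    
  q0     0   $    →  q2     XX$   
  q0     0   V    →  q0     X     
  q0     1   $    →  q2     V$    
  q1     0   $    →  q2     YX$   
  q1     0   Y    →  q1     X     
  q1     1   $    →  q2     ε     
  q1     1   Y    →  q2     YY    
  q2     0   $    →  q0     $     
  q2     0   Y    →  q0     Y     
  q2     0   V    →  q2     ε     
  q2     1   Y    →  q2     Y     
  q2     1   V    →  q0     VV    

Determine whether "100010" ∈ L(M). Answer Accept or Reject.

(q0, 100010, $) ⊢ (q2, 00010, V$) ⊢ (q2, 0010, $) ⊢ (q0, 010, $) ⊢ (q2, 10, XX$)
No transition applies at (q2, 10, XX$); input not fully consumed.

Reject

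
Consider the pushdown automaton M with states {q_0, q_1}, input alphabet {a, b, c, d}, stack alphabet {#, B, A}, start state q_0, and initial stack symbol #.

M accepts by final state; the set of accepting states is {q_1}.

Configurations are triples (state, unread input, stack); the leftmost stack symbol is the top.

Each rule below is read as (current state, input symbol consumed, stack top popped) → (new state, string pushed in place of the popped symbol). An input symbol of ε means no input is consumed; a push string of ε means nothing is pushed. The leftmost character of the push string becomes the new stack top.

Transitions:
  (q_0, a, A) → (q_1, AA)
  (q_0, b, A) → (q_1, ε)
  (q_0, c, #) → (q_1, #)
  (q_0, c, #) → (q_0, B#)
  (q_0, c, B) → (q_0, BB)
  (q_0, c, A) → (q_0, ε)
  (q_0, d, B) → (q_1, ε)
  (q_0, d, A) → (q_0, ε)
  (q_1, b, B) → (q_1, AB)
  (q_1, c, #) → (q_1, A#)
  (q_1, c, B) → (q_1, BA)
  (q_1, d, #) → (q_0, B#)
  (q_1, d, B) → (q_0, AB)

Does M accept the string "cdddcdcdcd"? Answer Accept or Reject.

Accept

One accepting computation: (q_0, cdddcdcdcd, #) ⊢ (q_1, dddcdcdcd, #) ⊢ (q_0, ddcdcdcd, B#) ⊢ (q_1, dcdcdcd, #) ⊢ (q_0, cdcdcd, B#) ⊢ (q_0, dcdcd, BB#) ⊢ (q_1, cdcd, B#) ⊢ (q_1, dcd, BA#) ⊢ (q_0, cd, ABA#) ⊢ (q_0, d, BA#) ⊢ (q_1, ε, A#)
All input consumed and state q_1 ∈ F.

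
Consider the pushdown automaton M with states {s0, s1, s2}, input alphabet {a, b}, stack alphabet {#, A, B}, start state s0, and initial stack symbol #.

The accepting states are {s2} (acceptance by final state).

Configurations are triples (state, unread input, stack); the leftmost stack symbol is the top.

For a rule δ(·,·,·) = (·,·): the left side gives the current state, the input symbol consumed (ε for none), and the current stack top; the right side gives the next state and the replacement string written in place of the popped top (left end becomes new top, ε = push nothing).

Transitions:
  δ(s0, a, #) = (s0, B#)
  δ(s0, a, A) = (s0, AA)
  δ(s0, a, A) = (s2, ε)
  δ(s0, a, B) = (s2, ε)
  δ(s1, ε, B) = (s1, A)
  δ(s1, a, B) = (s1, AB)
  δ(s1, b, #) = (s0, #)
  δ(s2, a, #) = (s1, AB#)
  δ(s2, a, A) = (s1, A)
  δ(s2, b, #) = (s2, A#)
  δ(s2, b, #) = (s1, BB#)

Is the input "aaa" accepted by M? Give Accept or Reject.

Reject

No computation consumes all input and reaches a final state.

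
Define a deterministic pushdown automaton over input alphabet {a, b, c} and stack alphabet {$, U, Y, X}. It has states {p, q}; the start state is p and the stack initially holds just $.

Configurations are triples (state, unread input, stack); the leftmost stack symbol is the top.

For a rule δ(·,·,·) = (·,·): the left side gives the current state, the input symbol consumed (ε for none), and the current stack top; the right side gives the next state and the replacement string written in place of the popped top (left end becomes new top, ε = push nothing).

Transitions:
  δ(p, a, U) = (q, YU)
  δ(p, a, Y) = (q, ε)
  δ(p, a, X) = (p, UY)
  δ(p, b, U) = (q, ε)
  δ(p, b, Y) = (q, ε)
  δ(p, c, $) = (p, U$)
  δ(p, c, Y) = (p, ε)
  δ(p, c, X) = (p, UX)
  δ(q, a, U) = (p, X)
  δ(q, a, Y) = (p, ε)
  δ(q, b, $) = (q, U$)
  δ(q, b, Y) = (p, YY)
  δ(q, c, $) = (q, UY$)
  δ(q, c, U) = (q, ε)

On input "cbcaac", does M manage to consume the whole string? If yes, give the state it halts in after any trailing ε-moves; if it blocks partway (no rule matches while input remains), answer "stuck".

(p, cbcaac, $)
  read c, top $: go to p, push U$ → (p, bcaac, U$)
  read b, top U: go to q, push ε → (q, caac, $)
  read c, top $: go to q, push UY$ → (q, aac, UY$)
  read a, top U: go to p, push X → (p, ac, XY$)
  read a, top X: go to p, push UY → (p, c, UYY$)
No transition for (p, c, top U); M blocks with input c remaining.

stuck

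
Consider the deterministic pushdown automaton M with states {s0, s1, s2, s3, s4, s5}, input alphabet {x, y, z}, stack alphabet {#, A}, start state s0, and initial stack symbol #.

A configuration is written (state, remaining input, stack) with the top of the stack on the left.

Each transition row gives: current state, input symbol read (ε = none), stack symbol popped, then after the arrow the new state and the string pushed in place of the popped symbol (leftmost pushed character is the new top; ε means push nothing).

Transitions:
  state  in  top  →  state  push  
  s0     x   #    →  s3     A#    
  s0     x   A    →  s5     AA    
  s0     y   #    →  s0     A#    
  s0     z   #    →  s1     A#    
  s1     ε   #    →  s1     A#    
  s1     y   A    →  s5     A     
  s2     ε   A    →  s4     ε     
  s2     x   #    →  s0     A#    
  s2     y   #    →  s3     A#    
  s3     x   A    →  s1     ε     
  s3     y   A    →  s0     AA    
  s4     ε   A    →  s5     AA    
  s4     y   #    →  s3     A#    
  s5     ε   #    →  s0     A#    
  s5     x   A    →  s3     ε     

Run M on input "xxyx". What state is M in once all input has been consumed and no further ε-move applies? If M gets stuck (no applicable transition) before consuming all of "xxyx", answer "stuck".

(s0, xxyx, #)
  read x, top #: go to s3, push A# → (s3, xyx, A#)
  read x, top A: go to s1, push ε → (s1, yx, #)
  ε-move, top #: go to s1, push A# → (s1, yx, A#)
  read y, top A: go to s5, push A → (s5, x, A#)
  read x, top A: go to s3, push ε → (s3, ε, #)
All input consumed; M is in state s3.

s3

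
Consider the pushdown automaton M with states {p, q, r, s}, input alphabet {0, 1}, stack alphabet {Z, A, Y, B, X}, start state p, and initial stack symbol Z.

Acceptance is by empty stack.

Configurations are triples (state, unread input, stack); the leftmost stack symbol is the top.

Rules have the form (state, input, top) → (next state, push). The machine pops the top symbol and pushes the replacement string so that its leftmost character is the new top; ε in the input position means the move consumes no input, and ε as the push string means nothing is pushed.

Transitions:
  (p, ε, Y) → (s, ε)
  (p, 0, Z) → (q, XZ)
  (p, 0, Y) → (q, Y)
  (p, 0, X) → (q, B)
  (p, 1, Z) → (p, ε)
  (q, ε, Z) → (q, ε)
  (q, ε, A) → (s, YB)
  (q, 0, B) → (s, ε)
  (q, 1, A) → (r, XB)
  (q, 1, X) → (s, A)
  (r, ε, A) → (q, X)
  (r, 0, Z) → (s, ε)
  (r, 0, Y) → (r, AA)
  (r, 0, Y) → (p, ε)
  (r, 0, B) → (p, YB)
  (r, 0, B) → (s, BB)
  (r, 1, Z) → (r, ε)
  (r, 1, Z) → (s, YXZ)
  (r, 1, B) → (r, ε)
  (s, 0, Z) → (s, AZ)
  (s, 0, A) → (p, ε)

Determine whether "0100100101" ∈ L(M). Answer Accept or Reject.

Accept

One accepting computation: (p, 0100100101, Z) ⊢ (q, 100100101, XZ) ⊢ (s, 00100101, AZ) ⊢ (p, 0100101, Z) ⊢ (q, 100101, XZ) ⊢ (s, 00101, AZ) ⊢ (p, 0101, Z) ⊢ (q, 101, XZ) ⊢ (s, 01, AZ) ⊢ (p, 1, Z) ⊢ (p, ε, ε)
All input consumed and the stack is empty.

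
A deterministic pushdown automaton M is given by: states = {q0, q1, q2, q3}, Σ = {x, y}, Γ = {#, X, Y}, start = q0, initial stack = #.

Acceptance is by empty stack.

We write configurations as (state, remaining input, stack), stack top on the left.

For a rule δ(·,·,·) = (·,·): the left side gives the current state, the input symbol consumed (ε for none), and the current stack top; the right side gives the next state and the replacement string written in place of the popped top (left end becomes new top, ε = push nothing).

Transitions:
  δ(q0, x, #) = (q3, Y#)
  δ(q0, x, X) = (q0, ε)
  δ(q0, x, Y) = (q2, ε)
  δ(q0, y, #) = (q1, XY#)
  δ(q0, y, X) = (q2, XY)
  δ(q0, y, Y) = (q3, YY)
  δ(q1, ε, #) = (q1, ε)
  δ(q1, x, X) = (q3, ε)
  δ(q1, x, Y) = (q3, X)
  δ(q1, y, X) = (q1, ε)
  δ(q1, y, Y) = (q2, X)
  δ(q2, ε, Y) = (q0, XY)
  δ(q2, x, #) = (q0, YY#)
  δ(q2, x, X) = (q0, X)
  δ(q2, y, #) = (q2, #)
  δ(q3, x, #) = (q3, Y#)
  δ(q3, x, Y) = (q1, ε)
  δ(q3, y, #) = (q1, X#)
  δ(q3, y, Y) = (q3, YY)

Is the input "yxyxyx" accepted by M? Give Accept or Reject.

Reject

(q0, yxyxyx, #)
  read y, top #: go to q1, push XY# → (q1, xyxyx, XY#)
  read x, top X: go to q3, push ε → (q3, yxyx, Y#)
  read y, top Y: go to q3, push YY → (q3, xyx, YY#)
  read x, top Y: go to q1, push ε → (q1, yx, Y#)
  read y, top Y: go to q2, push X → (q2, x, X#)
  read x, top X: go to q0, push X → (q0, ε, X#)
All input consumed; stack is X#, not empty, and no further ε-move applies.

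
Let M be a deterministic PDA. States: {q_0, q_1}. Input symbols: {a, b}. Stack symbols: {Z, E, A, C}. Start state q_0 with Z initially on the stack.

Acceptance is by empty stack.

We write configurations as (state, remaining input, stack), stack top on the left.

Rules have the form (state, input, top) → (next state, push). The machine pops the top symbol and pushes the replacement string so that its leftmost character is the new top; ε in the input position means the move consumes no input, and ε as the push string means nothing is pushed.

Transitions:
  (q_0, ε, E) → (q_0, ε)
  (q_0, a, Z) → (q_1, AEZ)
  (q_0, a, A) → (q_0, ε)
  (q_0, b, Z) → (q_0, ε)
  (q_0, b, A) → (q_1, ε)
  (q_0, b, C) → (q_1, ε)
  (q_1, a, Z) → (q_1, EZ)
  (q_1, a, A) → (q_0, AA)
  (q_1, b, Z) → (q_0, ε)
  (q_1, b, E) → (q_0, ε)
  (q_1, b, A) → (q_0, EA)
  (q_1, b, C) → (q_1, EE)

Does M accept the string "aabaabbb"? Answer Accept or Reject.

(q_0, aabaabbb, Z) ⊢ (q_1, abaabbb, AEZ) ⊢ (q_0, baabbb, AAEZ) ⊢ (q_1, aabbb, AEZ) ⊢ (q_0, abbb, AAEZ) ⊢ (q_0, bbb, AEZ) ⊢ (q_1, bb, EZ) ⊢ (q_0, b, Z) ⊢ (q_0, ε, ε)
All input consumed and the stack is empty.

Accept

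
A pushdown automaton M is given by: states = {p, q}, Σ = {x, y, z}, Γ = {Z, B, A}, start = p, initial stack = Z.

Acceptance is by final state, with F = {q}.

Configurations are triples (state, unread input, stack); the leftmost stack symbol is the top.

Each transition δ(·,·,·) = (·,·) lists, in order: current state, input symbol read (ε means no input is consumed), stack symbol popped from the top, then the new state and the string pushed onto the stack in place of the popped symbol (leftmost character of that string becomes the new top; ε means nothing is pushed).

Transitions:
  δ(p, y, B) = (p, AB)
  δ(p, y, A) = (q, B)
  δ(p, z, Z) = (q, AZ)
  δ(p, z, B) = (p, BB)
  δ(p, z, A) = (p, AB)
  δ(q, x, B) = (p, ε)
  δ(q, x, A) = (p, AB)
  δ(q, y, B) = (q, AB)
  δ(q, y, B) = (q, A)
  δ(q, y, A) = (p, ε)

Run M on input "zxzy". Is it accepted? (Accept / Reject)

One accepting computation: (p, zxzy, Z) ⊢ (q, xzy, AZ) ⊢ (p, zy, ABZ) ⊢ (p, y, ABBZ) ⊢ (q, ε, BBBZ)
All input consumed and state q ∈ F.

Accept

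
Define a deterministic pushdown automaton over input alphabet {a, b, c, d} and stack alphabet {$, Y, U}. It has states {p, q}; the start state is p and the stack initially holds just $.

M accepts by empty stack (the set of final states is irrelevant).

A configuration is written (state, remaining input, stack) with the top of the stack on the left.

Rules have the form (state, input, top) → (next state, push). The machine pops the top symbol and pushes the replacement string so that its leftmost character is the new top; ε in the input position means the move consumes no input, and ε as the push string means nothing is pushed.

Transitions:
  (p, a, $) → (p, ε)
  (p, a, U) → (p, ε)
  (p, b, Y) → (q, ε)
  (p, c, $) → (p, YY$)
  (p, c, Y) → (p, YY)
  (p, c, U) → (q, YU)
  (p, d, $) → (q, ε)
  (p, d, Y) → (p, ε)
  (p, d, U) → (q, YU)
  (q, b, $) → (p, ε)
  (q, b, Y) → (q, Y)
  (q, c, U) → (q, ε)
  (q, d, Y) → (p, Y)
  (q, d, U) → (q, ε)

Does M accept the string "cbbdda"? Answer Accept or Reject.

Accept

(p, cbbdda, $)
  read c, top $: go to p, push YY$ → (p, bbdda, YY$)
  read b, top Y: go to q, push ε → (q, bdda, Y$)
  read b, top Y: go to q, push Y → (q, dda, Y$)
  read d, top Y: go to p, push Y → (p, da, Y$)
  read d, top Y: go to p, push ε → (p, a, $)
  read a, top $: go to p, push ε → (p, ε, ε)
All input consumed and the stack is empty.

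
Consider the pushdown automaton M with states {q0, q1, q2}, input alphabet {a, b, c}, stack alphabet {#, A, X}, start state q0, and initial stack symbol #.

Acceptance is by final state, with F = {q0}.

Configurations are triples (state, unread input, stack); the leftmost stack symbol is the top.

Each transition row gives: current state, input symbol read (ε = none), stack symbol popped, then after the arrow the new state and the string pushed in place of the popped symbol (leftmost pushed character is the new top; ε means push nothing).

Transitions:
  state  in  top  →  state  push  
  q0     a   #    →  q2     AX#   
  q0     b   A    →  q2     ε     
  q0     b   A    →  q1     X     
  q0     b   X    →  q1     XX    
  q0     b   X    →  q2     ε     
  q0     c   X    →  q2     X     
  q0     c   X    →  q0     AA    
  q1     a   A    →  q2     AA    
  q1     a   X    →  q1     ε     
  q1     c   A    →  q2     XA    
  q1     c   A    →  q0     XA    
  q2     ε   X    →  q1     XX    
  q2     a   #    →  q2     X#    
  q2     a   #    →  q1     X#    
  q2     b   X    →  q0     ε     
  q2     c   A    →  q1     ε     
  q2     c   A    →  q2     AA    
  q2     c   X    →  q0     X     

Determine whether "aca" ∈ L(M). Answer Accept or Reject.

No computation consumes all input and reaches a final state.

Reject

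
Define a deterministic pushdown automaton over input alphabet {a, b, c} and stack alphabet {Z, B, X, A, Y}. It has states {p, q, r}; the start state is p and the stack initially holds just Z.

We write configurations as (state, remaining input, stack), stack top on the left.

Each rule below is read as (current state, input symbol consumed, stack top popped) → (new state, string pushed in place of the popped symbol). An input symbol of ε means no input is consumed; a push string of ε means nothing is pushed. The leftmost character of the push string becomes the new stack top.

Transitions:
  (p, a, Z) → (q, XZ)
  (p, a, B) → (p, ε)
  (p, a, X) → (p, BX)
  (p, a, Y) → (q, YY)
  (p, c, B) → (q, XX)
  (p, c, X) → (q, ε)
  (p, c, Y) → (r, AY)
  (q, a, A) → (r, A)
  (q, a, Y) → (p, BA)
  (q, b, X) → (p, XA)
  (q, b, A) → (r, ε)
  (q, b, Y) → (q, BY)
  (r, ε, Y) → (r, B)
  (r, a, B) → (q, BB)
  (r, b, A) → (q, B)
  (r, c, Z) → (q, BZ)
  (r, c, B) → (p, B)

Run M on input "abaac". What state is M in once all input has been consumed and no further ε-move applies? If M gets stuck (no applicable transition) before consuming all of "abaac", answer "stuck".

(p, abaac, Z)
  read a, top Z: go to q, push XZ → (q, baac, XZ)
  read b, top X: go to p, push XA → (p, aac, XAZ)
  read a, top X: go to p, push BX → (p, ac, BXAZ)
  read a, top B: go to p, push ε → (p, c, XAZ)
  read c, top X: go to q, push ε → (q, ε, AZ)
All input consumed; M is in state q.

q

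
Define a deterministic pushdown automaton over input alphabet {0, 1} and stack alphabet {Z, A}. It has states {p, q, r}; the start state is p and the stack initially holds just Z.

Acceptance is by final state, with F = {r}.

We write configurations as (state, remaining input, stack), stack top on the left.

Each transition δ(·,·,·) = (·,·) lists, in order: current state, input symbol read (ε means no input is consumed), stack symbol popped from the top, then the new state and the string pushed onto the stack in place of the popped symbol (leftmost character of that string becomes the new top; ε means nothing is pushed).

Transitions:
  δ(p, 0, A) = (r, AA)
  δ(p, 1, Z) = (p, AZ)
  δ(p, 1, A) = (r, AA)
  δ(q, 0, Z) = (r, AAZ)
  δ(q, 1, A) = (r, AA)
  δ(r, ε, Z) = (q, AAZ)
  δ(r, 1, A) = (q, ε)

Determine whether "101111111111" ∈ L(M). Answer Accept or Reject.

(p, 101111111111, Z) ⊢ (p, 01111111111, AZ) ⊢ (r, 1111111111, AAZ) ⊢ (q, 111111111, AZ) ⊢ (r, 11111111, AAZ) ⊢ (q, 1111111, AZ) ⊢ (r, 111111, AAZ) ⊢ (q, 11111, AZ) ⊢ (r, 1111, AAZ) ⊢ (q, 111, AZ) ⊢ (r, 11, AAZ) ⊢ (q, 1, AZ) ⊢ (r, ε, AAZ)
All input consumed; state r ∈ F.

Accept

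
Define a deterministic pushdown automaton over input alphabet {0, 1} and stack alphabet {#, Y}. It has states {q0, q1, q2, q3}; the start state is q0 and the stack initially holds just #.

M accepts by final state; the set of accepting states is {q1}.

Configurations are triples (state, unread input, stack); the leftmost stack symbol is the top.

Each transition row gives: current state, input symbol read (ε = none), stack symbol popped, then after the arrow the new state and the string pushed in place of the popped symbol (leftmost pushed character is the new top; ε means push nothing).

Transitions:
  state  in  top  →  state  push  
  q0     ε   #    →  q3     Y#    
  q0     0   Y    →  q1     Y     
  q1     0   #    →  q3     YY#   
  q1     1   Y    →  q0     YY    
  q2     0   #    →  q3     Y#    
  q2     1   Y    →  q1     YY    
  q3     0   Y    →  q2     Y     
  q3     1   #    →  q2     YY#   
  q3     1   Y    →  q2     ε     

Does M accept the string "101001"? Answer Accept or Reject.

Accept

(q0, 101001, #) ⊢ (q3, 101001, Y#) ⊢ (q2, 01001, #) ⊢ (q3, 1001, Y#) ⊢ (q2, 001, #) ⊢ (q3, 01, Y#) ⊢ (q2, 1, Y#) ⊢ (q1, ε, YY#)
All input consumed; state q1 ∈ F.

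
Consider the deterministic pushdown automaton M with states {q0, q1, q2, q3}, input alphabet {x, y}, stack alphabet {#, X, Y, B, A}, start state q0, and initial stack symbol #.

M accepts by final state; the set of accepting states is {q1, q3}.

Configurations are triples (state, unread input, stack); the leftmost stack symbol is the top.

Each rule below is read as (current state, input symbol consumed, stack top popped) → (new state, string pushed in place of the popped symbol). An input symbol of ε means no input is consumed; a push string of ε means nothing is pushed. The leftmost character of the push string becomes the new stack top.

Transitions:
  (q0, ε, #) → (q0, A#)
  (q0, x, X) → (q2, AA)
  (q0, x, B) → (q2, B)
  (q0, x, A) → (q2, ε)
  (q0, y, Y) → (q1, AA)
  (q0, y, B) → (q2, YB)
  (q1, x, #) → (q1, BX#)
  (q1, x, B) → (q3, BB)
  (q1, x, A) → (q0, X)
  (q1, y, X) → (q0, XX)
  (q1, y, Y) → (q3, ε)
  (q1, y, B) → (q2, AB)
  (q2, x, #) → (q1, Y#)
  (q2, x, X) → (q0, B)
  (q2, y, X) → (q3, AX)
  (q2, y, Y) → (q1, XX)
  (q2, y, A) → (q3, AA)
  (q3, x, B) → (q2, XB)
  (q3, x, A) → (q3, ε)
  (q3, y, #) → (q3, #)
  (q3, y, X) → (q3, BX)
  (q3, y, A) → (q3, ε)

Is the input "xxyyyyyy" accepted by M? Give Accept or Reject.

Accept

(q0, xxyyyyyy, #)
  ε-move, top #: go to q0, push A# → (q0, xxyyyyyy, A#)
  read x, top A: go to q2, push ε → (q2, xyyyyyy, #)
  read x, top #: go to q1, push Y# → (q1, yyyyyy, Y#)
  read y, top Y: go to q3, push ε → (q3, yyyyy, #)
  read y, top #: go to q3, push # → (q3, yyyy, #)
  read y, top #: go to q3, push # → (q3, yyy, #)
  read y, top #: go to q3, push # → (q3, yy, #)
  read y, top #: go to q3, push # → (q3, y, #)
  read y, top #: go to q3, push # → (q3, ε, #)
All input consumed; state q3 ∈ F.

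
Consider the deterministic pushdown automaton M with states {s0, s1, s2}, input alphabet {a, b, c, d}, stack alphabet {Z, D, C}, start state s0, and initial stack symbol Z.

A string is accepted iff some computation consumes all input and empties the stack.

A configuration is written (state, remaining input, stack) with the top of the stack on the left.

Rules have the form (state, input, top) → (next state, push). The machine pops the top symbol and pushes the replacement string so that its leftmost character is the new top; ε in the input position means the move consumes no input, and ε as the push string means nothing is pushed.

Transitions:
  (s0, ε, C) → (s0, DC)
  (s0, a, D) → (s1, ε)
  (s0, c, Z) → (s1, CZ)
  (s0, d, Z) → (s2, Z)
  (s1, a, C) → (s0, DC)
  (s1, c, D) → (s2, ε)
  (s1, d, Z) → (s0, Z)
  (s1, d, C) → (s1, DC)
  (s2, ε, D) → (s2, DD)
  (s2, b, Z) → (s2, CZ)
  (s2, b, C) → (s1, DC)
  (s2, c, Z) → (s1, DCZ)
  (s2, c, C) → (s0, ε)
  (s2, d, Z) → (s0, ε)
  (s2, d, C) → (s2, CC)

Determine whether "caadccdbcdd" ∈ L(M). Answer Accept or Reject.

(s0, caadccdbcdd, Z)
  read c, top Z: go to s1, push CZ → (s1, aadccdbcdd, CZ)
  read a, top C: go to s0, push DC → (s0, adccdbcdd, DCZ)
  read a, top D: go to s1, push ε → (s1, dccdbcdd, CZ)
  read d, top C: go to s1, push DC → (s1, ccdbcdd, DCZ)
  read c, top D: go to s2, push ε → (s2, cdbcdd, CZ)
  read c, top C: go to s0, push ε → (s0, dbcdd, Z)
  read d, top Z: go to s2, push Z → (s2, bcdd, Z)
  read b, top Z: go to s2, push CZ → (s2, cdd, CZ)
  read c, top C: go to s0, push ε → (s0, dd, Z)
  read d, top Z: go to s2, push Z → (s2, d, Z)
  read d, top Z: go to s0, push ε → (s0, ε, ε)
All input consumed and the stack is empty.

Accept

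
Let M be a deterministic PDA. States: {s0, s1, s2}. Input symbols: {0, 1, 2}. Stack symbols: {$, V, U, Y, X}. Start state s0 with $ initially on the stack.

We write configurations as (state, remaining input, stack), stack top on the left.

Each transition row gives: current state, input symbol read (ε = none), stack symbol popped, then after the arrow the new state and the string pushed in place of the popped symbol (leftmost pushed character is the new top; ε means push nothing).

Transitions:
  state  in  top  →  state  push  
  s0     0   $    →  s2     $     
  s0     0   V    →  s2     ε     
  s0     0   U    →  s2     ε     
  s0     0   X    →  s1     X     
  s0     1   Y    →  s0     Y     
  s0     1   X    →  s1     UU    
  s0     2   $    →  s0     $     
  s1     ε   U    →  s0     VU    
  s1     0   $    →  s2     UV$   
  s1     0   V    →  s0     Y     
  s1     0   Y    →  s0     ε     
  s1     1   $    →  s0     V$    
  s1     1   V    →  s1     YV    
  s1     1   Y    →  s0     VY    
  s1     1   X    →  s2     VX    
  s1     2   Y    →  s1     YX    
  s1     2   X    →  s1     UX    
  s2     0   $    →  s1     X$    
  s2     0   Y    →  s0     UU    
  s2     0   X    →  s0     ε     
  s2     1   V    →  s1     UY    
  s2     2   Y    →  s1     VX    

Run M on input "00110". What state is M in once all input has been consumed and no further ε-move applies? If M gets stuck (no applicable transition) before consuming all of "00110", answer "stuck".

(s0, 00110, $)
  read 0, top $: go to s2, push $ → (s2, 0110, $)
  read 0, top $: go to s1, push X$ → (s1, 110, X$)
  read 1, top X: go to s2, push VX → (s2, 10, VX$)
  read 1, top V: go to s1, push UY → (s1, 0, UYX$)
  ε-move, top U: go to s0, push VU → (s0, 0, VUYX$)
  read 0, top V: go to s2, push ε → (s2, ε, UYX$)
All input consumed; M is in state s2.

s2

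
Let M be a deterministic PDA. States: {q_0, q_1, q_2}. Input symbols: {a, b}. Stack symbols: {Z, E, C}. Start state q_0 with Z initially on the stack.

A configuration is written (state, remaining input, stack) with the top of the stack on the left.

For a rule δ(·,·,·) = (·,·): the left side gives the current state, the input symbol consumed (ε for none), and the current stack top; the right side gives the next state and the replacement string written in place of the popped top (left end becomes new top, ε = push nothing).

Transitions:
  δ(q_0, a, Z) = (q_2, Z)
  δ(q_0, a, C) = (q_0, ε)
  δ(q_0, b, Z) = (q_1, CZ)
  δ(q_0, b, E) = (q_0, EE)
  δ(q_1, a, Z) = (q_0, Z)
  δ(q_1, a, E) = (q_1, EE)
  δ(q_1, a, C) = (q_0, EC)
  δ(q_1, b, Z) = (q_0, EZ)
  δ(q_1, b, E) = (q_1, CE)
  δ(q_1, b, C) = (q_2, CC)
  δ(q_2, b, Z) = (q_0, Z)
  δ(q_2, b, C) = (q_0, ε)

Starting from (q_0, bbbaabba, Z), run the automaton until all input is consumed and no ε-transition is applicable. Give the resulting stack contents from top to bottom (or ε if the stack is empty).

ECZ

(q_0, bbbaabba, Z) ⊢ (q_1, bbaabba, CZ) ⊢ (q_2, baabba, CCZ) ⊢ (q_0, aabba, CZ) ⊢ (q_0, abba, Z) ⊢ (q_2, bba, Z) ⊢ (q_0, ba, Z) ⊢ (q_1, a, CZ) ⊢ (q_0, ε, ECZ)
All input consumed in state q_0 with stack ECZ.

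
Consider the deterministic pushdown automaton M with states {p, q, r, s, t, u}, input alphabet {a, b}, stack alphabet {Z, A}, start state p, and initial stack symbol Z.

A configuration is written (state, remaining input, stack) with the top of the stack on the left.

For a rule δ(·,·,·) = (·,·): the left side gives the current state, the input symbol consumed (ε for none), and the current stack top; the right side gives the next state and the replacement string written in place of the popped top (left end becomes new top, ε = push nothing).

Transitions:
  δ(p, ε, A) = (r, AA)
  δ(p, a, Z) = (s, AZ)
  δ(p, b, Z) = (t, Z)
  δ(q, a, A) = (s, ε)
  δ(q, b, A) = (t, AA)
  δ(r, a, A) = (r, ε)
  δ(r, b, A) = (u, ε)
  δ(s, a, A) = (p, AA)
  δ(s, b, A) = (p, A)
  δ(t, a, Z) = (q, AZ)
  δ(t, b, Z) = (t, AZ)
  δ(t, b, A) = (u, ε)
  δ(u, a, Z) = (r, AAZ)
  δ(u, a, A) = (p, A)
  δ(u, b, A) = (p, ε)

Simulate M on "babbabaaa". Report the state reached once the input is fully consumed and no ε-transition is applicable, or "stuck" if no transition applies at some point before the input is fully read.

r

(p, babbabaaa, Z) ⊢ (t, abbabaaa, Z) ⊢ (q, bbabaaa, AZ) ⊢ (t, babaaa, AAZ) ⊢ (u, abaaa, AZ) ⊢ (p, baaa, AZ) ⊢ (r, baaa, AAZ) ⊢ (u, aaa, AZ) ⊢ (p, aa, AZ) ⊢ (r, aa, AAZ) ⊢ (r, a, AZ) ⊢ (r, ε, Z)
All input consumed; M is in state r.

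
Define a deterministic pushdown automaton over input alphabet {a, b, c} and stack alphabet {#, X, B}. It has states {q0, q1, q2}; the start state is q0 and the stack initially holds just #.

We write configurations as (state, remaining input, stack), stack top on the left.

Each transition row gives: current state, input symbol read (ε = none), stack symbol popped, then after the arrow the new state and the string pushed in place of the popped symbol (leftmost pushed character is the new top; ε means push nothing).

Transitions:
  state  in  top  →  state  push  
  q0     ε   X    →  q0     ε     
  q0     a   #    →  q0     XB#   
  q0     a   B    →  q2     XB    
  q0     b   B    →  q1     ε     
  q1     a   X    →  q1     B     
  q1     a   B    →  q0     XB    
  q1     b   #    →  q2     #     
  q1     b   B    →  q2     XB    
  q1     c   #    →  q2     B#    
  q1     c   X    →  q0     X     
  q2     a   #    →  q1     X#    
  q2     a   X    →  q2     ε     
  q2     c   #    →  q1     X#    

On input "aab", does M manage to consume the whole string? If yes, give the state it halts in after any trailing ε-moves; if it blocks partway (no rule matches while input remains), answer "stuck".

(q0, aab, #)
  read a, top #: go to q0, push XB# → (q0, ab, XB#)
  ε-move, top X: go to q0, push ε → (q0, ab, B#)
  read a, top B: go to q2, push XB → (q2, b, XB#)
No transition for (q2, b, top X); M blocks with input b remaining.

stuck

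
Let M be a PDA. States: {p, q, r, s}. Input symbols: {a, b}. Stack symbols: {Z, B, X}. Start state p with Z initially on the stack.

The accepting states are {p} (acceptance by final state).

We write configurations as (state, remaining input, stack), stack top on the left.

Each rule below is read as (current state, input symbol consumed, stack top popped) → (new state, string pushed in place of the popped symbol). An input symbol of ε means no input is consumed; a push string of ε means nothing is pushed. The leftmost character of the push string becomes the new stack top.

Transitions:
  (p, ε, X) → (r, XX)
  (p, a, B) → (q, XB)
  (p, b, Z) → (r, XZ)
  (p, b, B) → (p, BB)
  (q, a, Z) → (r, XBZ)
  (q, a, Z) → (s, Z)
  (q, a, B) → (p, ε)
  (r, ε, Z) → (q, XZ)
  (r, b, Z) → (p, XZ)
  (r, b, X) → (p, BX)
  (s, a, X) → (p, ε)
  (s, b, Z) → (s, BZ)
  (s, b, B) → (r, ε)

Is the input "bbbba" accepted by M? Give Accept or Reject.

No computation consumes all input and reaches a final state.

Reject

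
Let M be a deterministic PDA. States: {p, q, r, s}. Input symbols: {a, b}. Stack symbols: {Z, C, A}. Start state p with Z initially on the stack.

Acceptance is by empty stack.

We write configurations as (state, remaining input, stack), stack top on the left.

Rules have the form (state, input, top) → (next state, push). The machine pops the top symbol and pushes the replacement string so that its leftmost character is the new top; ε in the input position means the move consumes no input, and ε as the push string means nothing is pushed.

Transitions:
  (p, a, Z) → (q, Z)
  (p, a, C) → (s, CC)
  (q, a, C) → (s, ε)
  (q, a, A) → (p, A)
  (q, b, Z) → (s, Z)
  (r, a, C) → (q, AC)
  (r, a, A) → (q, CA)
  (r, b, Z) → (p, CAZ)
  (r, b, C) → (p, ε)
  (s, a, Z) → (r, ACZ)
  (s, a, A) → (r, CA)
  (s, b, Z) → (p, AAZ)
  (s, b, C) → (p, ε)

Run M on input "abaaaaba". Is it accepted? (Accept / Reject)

Reject

(p, abaaaaba, Z)
  read a, top Z: go to q, push Z → (q, baaaaba, Z)
  read b, top Z: go to s, push Z → (s, aaaaba, Z)
  read a, top Z: go to r, push ACZ → (r, aaaba, ACZ)
  read a, top A: go to q, push CA → (q, aaba, CACZ)
  read a, top C: go to s, push ε → (s, aba, ACZ)
  read a, top A: go to r, push CA → (r, ba, CACZ)
  read b, top C: go to p, push ε → (p, a, ACZ)
No transition applies at (p, a, ACZ); input not fully consumed.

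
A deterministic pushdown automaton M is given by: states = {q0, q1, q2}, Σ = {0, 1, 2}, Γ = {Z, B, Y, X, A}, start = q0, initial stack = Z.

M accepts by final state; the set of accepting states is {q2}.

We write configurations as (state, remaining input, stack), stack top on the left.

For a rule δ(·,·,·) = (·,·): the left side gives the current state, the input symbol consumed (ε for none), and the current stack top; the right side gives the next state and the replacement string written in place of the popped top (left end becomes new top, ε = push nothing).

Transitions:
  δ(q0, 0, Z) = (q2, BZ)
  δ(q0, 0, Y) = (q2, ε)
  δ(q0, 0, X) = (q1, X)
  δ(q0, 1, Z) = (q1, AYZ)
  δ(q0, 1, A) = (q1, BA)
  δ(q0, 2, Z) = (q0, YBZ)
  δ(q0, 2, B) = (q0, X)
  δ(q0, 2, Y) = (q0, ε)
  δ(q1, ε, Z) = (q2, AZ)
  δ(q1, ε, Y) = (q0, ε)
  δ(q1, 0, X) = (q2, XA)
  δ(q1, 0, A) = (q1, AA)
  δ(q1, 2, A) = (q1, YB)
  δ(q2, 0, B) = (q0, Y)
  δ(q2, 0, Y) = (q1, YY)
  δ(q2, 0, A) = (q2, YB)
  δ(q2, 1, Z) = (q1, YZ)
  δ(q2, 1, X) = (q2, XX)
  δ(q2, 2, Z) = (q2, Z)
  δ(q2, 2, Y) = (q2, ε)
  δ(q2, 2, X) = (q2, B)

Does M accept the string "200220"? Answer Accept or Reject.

(q0, 200220, Z) ⊢ (q0, 00220, YBZ) ⊢ (q2, 0220, BZ) ⊢ (q0, 220, YZ) ⊢ (q0, 20, Z) ⊢ (q0, 0, YBZ) ⊢ (q2, ε, BZ)
All input consumed; state q2 ∈ F.

Accept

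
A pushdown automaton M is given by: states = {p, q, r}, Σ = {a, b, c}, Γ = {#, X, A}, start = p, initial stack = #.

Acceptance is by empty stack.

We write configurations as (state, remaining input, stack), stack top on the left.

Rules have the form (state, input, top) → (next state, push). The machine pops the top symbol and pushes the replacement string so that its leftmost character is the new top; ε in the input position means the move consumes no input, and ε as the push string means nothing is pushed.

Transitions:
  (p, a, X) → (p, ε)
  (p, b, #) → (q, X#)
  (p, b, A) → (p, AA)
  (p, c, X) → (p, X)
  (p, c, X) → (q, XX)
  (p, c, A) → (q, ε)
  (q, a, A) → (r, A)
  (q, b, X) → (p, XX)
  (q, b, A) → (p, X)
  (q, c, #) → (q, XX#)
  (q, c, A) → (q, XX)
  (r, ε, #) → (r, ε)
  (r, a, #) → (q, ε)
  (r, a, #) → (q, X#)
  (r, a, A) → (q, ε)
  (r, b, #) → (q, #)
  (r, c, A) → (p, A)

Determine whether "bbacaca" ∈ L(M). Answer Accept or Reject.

No computation consumes all input and empties the stack.

Reject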